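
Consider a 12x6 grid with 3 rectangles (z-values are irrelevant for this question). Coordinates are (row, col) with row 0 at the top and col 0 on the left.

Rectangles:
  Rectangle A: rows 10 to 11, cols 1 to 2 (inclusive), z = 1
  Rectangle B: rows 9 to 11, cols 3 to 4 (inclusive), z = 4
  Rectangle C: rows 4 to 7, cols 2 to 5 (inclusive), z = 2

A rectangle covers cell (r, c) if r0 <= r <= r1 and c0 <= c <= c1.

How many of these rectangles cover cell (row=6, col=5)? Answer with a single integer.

Check cell (6,5):
  A: rows 10-11 cols 1-2 -> outside (row miss)
  B: rows 9-11 cols 3-4 -> outside (row miss)
  C: rows 4-7 cols 2-5 -> covers
Count covering = 1

Answer: 1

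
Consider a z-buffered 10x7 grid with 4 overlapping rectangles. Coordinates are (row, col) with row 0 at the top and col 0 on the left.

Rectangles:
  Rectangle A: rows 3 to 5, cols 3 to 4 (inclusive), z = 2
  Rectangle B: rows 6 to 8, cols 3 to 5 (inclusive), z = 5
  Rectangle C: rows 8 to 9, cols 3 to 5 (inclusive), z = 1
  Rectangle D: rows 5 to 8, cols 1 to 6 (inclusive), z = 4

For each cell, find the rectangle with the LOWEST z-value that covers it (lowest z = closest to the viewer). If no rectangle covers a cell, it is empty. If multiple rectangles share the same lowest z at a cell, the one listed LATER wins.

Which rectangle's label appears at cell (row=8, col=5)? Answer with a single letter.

Check cell (8,5):
  A: rows 3-5 cols 3-4 -> outside (row miss)
  B: rows 6-8 cols 3-5 z=5 -> covers; best now B (z=5)
  C: rows 8-9 cols 3-5 z=1 -> covers; best now C (z=1)
  D: rows 5-8 cols 1-6 z=4 -> covers; best now C (z=1)
Winner: C at z=1

Answer: C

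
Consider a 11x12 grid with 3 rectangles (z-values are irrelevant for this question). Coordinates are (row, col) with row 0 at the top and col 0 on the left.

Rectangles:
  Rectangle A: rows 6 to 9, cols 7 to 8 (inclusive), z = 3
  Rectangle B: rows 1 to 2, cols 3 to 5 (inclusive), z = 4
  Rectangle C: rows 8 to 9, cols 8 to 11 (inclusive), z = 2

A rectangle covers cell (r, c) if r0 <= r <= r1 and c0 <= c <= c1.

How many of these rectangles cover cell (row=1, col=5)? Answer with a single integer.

Answer: 1

Derivation:
Check cell (1,5):
  A: rows 6-9 cols 7-8 -> outside (row miss)
  B: rows 1-2 cols 3-5 -> covers
  C: rows 8-9 cols 8-11 -> outside (row miss)
Count covering = 1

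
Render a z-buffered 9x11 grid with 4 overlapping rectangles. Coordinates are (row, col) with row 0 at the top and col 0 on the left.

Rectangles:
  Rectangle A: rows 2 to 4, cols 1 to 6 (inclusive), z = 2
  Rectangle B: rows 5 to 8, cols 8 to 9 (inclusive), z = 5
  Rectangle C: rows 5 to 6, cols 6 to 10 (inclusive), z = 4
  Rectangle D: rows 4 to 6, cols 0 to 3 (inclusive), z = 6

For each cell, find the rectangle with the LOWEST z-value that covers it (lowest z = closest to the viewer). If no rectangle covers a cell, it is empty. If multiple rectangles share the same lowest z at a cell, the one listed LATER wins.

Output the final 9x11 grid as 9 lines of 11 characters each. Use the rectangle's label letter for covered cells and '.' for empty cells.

...........
...........
.AAAAAA....
.AAAAAA....
DAAAAAA....
DDDD..CCCCC
DDDD..CCCCC
........BB.
........BB.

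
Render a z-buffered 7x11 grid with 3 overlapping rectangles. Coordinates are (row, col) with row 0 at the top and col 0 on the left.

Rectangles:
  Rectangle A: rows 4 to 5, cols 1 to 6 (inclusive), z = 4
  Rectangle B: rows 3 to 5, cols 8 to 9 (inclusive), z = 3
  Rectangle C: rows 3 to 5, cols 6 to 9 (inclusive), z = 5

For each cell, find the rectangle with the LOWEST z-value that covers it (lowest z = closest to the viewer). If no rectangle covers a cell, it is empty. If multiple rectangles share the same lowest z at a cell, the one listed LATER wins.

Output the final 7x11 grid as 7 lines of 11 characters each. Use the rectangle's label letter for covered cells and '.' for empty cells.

...........
...........
...........
......CCBB.
.AAAAAACBB.
.AAAAAACBB.
...........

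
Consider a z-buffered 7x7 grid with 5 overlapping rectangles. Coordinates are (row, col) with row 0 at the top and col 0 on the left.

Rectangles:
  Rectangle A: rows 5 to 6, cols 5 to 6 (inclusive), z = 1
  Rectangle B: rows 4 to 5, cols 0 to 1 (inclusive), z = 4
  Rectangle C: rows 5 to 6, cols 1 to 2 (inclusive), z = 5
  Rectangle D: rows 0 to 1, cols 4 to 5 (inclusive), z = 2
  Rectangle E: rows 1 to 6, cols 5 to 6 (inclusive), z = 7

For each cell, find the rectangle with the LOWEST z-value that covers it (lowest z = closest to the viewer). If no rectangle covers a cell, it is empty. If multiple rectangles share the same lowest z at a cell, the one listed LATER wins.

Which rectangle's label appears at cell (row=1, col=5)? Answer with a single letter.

Check cell (1,5):
  A: rows 5-6 cols 5-6 -> outside (row miss)
  B: rows 4-5 cols 0-1 -> outside (row miss)
  C: rows 5-6 cols 1-2 -> outside (row miss)
  D: rows 0-1 cols 4-5 z=2 -> covers; best now D (z=2)
  E: rows 1-6 cols 5-6 z=7 -> covers; best now D (z=2)
Winner: D at z=2

Answer: D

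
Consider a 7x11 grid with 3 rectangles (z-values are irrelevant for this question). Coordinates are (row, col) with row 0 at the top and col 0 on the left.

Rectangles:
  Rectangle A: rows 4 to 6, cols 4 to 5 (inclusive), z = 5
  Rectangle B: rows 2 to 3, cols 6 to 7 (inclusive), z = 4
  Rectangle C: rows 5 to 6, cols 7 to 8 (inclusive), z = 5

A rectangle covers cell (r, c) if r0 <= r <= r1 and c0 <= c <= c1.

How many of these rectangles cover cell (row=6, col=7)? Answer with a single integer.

Check cell (6,7):
  A: rows 4-6 cols 4-5 -> outside (col miss)
  B: rows 2-3 cols 6-7 -> outside (row miss)
  C: rows 5-6 cols 7-8 -> covers
Count covering = 1

Answer: 1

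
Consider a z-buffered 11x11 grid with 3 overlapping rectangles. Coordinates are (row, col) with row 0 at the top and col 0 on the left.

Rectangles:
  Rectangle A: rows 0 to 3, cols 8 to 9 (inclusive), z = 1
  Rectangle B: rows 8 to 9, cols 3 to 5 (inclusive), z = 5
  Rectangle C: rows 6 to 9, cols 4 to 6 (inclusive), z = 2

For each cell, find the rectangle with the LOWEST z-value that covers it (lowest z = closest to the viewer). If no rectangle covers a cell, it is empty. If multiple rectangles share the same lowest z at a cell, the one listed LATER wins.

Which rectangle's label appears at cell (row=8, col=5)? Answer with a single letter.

Check cell (8,5):
  A: rows 0-3 cols 8-9 -> outside (row miss)
  B: rows 8-9 cols 3-5 z=5 -> covers; best now B (z=5)
  C: rows 6-9 cols 4-6 z=2 -> covers; best now C (z=2)
Winner: C at z=2

Answer: C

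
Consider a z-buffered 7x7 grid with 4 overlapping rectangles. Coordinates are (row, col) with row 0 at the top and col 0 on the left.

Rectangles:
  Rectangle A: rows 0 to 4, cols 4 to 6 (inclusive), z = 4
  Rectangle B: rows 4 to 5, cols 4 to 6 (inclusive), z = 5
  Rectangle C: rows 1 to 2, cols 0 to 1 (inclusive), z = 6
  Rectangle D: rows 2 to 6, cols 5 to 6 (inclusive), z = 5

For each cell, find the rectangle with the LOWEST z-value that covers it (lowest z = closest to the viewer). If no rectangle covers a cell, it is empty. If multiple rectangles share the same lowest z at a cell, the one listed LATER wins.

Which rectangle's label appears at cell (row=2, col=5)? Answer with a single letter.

Answer: A

Derivation:
Check cell (2,5):
  A: rows 0-4 cols 4-6 z=4 -> covers; best now A (z=4)
  B: rows 4-5 cols 4-6 -> outside (row miss)
  C: rows 1-2 cols 0-1 -> outside (col miss)
  D: rows 2-6 cols 5-6 z=5 -> covers; best now A (z=4)
Winner: A at z=4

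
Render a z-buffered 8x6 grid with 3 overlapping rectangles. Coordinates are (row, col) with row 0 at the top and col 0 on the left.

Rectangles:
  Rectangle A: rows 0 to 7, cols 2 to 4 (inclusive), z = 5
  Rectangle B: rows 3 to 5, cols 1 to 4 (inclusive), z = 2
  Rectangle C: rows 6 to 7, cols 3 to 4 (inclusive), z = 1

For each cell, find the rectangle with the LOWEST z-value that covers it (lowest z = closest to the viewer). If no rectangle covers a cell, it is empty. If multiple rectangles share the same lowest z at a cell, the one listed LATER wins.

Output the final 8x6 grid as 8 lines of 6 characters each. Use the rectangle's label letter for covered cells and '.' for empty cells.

..AAA.
..AAA.
..AAA.
.BBBB.
.BBBB.
.BBBB.
..ACC.
..ACC.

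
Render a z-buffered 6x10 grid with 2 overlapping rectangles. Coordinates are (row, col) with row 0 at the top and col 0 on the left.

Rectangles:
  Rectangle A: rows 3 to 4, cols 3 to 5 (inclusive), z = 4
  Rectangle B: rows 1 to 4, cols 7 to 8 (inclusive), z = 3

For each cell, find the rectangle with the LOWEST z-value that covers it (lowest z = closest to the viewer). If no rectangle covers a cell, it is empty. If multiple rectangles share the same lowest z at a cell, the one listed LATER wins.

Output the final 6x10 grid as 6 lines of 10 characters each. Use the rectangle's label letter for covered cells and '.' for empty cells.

..........
.......BB.
.......BB.
...AAA.BB.
...AAA.BB.
..........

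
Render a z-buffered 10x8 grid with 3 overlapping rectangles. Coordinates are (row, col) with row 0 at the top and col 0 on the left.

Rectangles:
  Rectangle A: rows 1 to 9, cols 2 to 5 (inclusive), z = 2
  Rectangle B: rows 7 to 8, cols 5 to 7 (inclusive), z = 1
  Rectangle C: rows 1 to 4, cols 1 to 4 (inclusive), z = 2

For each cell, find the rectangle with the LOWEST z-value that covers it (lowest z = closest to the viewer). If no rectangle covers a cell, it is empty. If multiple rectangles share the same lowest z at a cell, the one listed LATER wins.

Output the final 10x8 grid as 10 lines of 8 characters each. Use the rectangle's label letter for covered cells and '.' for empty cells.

........
.CCCCA..
.CCCCA..
.CCCCA..
.CCCCA..
..AAAA..
..AAAA..
..AAABBB
..AAABBB
..AAAA..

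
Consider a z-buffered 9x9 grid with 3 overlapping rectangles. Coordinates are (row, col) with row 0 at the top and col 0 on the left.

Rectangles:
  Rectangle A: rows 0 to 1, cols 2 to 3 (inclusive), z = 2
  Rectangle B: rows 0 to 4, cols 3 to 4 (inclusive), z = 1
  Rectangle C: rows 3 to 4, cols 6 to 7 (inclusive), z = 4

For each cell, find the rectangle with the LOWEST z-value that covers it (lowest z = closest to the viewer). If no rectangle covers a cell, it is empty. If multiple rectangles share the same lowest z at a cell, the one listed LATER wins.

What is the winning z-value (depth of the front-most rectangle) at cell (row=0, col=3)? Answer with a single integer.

Answer: 1

Derivation:
Check cell (0,3):
  A: rows 0-1 cols 2-3 z=2 -> covers; best now A (z=2)
  B: rows 0-4 cols 3-4 z=1 -> covers; best now B (z=1)
  C: rows 3-4 cols 6-7 -> outside (row miss)
Winner: B at z=1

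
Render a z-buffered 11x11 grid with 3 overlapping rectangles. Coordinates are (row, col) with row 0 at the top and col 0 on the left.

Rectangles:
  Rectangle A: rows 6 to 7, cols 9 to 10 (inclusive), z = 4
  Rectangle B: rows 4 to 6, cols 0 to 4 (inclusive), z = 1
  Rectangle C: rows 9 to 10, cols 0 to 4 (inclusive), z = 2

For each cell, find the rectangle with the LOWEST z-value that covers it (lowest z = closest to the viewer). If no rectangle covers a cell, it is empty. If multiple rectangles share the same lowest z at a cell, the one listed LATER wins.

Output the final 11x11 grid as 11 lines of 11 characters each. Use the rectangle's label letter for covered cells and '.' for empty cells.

...........
...........
...........
...........
BBBBB......
BBBBB......
BBBBB....AA
.........AA
...........
CCCCC......
CCCCC......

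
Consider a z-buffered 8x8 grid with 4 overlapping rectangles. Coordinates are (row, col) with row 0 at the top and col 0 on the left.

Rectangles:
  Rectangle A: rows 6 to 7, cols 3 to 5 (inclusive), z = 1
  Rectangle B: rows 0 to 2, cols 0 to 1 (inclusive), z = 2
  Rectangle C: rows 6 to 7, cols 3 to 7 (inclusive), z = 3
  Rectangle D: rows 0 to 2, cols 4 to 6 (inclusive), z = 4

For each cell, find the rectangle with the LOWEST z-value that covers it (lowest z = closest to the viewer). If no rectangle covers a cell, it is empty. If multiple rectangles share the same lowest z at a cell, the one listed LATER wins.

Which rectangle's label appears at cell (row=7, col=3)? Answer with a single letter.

Check cell (7,3):
  A: rows 6-7 cols 3-5 z=1 -> covers; best now A (z=1)
  B: rows 0-2 cols 0-1 -> outside (row miss)
  C: rows 6-7 cols 3-7 z=3 -> covers; best now A (z=1)
  D: rows 0-2 cols 4-6 -> outside (row miss)
Winner: A at z=1

Answer: A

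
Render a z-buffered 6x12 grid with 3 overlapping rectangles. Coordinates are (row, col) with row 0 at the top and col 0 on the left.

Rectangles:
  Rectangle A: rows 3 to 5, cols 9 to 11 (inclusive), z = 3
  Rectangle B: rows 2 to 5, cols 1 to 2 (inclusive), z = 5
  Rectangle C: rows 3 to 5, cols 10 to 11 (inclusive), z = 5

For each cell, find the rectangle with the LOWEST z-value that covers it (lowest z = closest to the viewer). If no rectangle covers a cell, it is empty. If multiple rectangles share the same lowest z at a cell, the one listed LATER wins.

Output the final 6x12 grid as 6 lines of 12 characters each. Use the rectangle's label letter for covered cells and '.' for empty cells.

............
............
.BB.........
.BB......AAA
.BB......AAA
.BB......AAA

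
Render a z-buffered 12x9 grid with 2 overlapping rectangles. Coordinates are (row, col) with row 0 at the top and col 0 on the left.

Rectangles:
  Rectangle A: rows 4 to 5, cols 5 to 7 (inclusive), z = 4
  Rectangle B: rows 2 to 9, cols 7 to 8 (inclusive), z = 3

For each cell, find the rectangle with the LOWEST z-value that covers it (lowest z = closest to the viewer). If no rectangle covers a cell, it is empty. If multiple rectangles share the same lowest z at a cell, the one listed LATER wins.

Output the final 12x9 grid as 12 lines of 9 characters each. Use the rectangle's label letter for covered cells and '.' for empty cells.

.........
.........
.......BB
.......BB
.....AABB
.....AABB
.......BB
.......BB
.......BB
.......BB
.........
.........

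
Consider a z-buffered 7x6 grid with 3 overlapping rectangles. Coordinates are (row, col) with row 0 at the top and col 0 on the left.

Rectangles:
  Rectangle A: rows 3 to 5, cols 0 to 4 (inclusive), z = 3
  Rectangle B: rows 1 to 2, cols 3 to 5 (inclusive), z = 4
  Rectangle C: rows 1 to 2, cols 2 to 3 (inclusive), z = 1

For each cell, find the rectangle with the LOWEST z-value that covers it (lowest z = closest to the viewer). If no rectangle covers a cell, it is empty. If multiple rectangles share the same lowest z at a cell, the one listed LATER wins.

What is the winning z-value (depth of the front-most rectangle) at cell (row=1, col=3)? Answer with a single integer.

Answer: 1

Derivation:
Check cell (1,3):
  A: rows 3-5 cols 0-4 -> outside (row miss)
  B: rows 1-2 cols 3-5 z=4 -> covers; best now B (z=4)
  C: rows 1-2 cols 2-3 z=1 -> covers; best now C (z=1)
Winner: C at z=1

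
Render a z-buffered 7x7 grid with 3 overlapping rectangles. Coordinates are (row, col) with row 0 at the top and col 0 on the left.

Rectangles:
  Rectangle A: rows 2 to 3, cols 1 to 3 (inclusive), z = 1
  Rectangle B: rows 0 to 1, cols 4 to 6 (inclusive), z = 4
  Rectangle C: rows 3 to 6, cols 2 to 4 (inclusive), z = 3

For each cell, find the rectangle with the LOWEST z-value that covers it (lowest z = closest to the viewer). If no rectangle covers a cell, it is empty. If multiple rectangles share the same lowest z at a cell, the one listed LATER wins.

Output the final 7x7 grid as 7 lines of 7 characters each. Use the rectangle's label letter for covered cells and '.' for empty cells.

....BBB
....BBB
.AAA...
.AAAC..
..CCC..
..CCC..
..CCC..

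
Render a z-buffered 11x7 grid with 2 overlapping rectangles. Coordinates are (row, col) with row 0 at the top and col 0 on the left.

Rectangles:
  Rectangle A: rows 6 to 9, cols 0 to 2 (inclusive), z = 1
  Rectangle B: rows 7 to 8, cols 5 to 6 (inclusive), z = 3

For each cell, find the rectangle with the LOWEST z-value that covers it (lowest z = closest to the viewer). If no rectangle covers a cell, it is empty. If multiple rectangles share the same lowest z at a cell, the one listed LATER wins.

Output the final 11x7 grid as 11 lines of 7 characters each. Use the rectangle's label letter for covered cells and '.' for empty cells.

.......
.......
.......
.......
.......
.......
AAA....
AAA..BB
AAA..BB
AAA....
.......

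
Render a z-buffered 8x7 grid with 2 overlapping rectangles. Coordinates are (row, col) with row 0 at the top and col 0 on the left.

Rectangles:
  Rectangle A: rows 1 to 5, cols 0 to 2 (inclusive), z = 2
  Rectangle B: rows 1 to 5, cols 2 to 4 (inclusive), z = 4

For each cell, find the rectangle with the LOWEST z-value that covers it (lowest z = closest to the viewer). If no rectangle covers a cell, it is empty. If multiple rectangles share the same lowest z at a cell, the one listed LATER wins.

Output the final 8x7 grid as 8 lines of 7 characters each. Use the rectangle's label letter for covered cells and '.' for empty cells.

.......
AAABB..
AAABB..
AAABB..
AAABB..
AAABB..
.......
.......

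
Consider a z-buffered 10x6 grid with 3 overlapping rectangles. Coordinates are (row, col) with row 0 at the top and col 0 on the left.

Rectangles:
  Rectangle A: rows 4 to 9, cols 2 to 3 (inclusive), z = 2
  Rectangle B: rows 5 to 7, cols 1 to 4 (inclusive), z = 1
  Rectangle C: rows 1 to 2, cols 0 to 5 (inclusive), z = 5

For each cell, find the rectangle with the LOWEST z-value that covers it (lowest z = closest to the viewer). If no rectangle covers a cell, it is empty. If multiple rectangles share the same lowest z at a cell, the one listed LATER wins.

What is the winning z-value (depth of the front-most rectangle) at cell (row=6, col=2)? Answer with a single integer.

Check cell (6,2):
  A: rows 4-9 cols 2-3 z=2 -> covers; best now A (z=2)
  B: rows 5-7 cols 1-4 z=1 -> covers; best now B (z=1)
  C: rows 1-2 cols 0-5 -> outside (row miss)
Winner: B at z=1

Answer: 1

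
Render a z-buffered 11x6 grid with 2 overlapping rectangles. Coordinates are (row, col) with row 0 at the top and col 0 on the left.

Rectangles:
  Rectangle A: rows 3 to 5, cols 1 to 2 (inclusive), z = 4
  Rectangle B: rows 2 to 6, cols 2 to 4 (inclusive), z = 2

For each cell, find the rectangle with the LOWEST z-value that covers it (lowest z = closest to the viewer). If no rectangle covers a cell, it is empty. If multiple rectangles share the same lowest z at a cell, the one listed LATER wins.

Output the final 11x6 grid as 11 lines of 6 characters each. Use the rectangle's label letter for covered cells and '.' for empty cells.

......
......
..BBB.
.ABBB.
.ABBB.
.ABBB.
..BBB.
......
......
......
......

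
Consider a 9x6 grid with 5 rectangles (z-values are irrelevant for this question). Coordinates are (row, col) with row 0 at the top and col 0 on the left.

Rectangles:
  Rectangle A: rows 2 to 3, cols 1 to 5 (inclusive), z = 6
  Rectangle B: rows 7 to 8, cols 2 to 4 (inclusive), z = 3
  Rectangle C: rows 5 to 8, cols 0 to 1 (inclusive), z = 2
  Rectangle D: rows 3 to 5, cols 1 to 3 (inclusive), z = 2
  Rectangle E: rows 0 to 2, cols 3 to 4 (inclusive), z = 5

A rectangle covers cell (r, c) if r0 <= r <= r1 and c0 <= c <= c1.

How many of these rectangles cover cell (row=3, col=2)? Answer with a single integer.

Check cell (3,2):
  A: rows 2-3 cols 1-5 -> covers
  B: rows 7-8 cols 2-4 -> outside (row miss)
  C: rows 5-8 cols 0-1 -> outside (row miss)
  D: rows 3-5 cols 1-3 -> covers
  E: rows 0-2 cols 3-4 -> outside (row miss)
Count covering = 2

Answer: 2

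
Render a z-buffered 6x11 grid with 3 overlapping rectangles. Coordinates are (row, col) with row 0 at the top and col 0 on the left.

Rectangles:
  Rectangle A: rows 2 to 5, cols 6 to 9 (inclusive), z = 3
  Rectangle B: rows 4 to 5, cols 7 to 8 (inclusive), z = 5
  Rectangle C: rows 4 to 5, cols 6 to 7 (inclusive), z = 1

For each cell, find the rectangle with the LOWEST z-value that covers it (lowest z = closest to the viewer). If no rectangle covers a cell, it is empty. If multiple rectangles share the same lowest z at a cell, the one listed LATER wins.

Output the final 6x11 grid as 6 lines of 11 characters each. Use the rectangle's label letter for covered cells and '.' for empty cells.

...........
...........
......AAAA.
......AAAA.
......CCAA.
......CCAA.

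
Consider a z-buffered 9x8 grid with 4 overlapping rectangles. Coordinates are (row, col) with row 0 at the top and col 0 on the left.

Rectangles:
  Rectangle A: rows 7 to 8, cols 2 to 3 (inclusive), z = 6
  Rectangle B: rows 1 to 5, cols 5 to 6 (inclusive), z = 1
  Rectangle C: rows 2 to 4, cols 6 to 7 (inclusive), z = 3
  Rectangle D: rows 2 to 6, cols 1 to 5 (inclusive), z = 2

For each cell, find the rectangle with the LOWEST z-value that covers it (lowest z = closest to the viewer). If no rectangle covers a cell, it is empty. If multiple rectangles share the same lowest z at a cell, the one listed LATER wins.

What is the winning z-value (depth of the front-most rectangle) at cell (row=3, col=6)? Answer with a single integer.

Check cell (3,6):
  A: rows 7-8 cols 2-3 -> outside (row miss)
  B: rows 1-5 cols 5-6 z=1 -> covers; best now B (z=1)
  C: rows 2-4 cols 6-7 z=3 -> covers; best now B (z=1)
  D: rows 2-6 cols 1-5 -> outside (col miss)
Winner: B at z=1

Answer: 1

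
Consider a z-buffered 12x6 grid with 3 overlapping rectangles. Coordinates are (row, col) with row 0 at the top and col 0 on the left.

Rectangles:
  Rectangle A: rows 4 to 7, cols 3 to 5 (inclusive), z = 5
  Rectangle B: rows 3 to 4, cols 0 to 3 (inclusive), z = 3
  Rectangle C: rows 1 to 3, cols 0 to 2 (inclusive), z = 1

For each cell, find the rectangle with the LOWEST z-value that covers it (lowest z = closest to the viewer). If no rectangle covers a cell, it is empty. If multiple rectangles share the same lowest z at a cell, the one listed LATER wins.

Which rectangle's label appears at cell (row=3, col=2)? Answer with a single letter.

Check cell (3,2):
  A: rows 4-7 cols 3-5 -> outside (row miss)
  B: rows 3-4 cols 0-3 z=3 -> covers; best now B (z=3)
  C: rows 1-3 cols 0-2 z=1 -> covers; best now C (z=1)
Winner: C at z=1

Answer: C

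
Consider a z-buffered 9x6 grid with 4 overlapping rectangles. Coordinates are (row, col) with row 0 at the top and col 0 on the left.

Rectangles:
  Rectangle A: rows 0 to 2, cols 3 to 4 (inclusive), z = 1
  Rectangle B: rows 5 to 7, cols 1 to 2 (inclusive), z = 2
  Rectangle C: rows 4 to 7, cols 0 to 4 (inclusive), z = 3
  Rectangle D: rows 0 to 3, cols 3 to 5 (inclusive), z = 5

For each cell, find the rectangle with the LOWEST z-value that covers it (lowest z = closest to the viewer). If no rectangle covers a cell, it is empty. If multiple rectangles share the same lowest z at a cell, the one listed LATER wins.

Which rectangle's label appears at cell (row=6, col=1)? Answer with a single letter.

Answer: B

Derivation:
Check cell (6,1):
  A: rows 0-2 cols 3-4 -> outside (row miss)
  B: rows 5-7 cols 1-2 z=2 -> covers; best now B (z=2)
  C: rows 4-7 cols 0-4 z=3 -> covers; best now B (z=2)
  D: rows 0-3 cols 3-5 -> outside (row miss)
Winner: B at z=2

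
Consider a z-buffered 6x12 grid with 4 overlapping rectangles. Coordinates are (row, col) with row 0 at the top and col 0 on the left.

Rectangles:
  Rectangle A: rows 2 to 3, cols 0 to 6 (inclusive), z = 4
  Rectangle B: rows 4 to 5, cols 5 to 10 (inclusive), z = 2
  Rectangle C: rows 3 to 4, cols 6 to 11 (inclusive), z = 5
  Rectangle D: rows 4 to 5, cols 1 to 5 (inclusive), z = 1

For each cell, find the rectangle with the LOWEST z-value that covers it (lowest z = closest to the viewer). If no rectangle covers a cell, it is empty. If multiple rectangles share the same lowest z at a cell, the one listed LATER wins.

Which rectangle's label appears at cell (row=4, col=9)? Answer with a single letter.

Answer: B

Derivation:
Check cell (4,9):
  A: rows 2-3 cols 0-6 -> outside (row miss)
  B: rows 4-5 cols 5-10 z=2 -> covers; best now B (z=2)
  C: rows 3-4 cols 6-11 z=5 -> covers; best now B (z=2)
  D: rows 4-5 cols 1-5 -> outside (col miss)
Winner: B at z=2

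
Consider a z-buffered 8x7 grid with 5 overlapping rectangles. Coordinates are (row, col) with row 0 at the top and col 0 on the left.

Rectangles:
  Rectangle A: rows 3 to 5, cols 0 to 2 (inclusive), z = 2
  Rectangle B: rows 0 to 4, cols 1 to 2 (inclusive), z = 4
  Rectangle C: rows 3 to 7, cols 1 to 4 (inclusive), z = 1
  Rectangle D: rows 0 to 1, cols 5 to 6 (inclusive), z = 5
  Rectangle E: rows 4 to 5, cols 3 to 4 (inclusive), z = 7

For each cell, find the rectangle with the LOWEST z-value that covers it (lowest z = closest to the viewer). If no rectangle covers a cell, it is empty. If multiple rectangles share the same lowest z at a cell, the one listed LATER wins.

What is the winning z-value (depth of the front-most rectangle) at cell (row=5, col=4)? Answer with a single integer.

Check cell (5,4):
  A: rows 3-5 cols 0-2 -> outside (col miss)
  B: rows 0-4 cols 1-2 -> outside (row miss)
  C: rows 3-7 cols 1-4 z=1 -> covers; best now C (z=1)
  D: rows 0-1 cols 5-6 -> outside (row miss)
  E: rows 4-5 cols 3-4 z=7 -> covers; best now C (z=1)
Winner: C at z=1

Answer: 1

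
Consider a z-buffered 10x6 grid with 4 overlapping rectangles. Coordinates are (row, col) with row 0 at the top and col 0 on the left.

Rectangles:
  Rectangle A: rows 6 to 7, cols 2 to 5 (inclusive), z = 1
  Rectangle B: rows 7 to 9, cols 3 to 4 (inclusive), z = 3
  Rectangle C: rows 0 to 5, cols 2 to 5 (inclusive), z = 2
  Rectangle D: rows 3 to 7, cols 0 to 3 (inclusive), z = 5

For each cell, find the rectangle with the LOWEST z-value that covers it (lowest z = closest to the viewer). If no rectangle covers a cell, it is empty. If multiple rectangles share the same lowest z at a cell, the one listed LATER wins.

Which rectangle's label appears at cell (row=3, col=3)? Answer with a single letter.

Answer: C

Derivation:
Check cell (3,3):
  A: rows 6-7 cols 2-5 -> outside (row miss)
  B: rows 7-9 cols 3-4 -> outside (row miss)
  C: rows 0-5 cols 2-5 z=2 -> covers; best now C (z=2)
  D: rows 3-7 cols 0-3 z=5 -> covers; best now C (z=2)
Winner: C at z=2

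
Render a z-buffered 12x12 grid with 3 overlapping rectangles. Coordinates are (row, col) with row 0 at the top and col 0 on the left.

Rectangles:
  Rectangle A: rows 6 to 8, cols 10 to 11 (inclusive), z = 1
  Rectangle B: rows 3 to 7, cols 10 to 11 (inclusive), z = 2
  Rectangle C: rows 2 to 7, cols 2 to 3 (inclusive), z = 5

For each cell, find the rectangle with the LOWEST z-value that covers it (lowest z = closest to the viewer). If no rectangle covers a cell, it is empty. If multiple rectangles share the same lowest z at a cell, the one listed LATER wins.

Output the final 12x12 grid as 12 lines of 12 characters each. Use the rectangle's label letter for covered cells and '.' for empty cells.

............
............
..CC........
..CC......BB
..CC......BB
..CC......BB
..CC......AA
..CC......AA
..........AA
............
............
............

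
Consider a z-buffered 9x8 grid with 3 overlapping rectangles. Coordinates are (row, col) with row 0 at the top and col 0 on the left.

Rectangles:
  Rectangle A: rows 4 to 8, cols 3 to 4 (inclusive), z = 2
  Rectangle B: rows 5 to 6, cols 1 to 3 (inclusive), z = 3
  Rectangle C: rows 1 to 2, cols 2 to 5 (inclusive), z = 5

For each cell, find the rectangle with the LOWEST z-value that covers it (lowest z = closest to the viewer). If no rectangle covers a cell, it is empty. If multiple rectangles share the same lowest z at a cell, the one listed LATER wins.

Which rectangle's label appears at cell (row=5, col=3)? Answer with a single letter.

Check cell (5,3):
  A: rows 4-8 cols 3-4 z=2 -> covers; best now A (z=2)
  B: rows 5-6 cols 1-3 z=3 -> covers; best now A (z=2)
  C: rows 1-2 cols 2-5 -> outside (row miss)
Winner: A at z=2

Answer: A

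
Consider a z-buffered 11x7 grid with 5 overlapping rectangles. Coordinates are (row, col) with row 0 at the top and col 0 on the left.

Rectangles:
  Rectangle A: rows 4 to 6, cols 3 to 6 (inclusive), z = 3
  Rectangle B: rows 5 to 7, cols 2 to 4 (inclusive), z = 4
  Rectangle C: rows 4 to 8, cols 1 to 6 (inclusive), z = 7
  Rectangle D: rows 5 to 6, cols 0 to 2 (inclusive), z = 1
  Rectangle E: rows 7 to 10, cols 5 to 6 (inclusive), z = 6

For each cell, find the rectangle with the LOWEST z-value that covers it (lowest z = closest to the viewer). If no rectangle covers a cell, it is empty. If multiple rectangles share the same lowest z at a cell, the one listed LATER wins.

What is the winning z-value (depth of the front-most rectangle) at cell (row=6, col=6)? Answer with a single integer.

Answer: 3

Derivation:
Check cell (6,6):
  A: rows 4-6 cols 3-6 z=3 -> covers; best now A (z=3)
  B: rows 5-7 cols 2-4 -> outside (col miss)
  C: rows 4-8 cols 1-6 z=7 -> covers; best now A (z=3)
  D: rows 5-6 cols 0-2 -> outside (col miss)
  E: rows 7-10 cols 5-6 -> outside (row miss)
Winner: A at z=3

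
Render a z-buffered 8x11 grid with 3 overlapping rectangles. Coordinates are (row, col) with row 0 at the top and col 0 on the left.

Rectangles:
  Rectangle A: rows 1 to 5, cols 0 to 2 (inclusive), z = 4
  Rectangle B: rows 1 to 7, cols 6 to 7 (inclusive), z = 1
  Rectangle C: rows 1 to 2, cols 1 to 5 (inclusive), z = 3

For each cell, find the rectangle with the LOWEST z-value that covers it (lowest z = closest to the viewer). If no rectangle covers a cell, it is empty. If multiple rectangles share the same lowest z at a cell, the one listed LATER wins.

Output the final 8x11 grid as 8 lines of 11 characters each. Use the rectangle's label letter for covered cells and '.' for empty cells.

...........
ACCCCCBB...
ACCCCCBB...
AAA...BB...
AAA...BB...
AAA...BB...
......BB...
......BB...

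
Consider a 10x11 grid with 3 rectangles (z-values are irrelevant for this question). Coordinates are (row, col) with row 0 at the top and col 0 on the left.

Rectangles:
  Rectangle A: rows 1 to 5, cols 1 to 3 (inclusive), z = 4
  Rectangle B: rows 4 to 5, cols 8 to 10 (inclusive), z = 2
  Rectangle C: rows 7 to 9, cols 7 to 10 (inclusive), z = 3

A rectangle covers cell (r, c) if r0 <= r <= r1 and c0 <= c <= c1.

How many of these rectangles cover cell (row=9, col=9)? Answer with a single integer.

Answer: 1

Derivation:
Check cell (9,9):
  A: rows 1-5 cols 1-3 -> outside (row miss)
  B: rows 4-5 cols 8-10 -> outside (row miss)
  C: rows 7-9 cols 7-10 -> covers
Count covering = 1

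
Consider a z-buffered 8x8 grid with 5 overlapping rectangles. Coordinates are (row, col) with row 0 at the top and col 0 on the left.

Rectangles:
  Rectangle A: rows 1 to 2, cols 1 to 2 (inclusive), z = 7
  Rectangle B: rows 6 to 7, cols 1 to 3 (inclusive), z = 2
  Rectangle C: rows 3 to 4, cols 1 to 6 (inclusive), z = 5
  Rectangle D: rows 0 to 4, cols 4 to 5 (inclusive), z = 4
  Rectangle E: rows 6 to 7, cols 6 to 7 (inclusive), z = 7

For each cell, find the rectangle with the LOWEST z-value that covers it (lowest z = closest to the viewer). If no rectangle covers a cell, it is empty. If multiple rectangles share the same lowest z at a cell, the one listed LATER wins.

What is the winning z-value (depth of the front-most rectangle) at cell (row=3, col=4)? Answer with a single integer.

Answer: 4

Derivation:
Check cell (3,4):
  A: rows 1-2 cols 1-2 -> outside (row miss)
  B: rows 6-7 cols 1-3 -> outside (row miss)
  C: rows 3-4 cols 1-6 z=5 -> covers; best now C (z=5)
  D: rows 0-4 cols 4-5 z=4 -> covers; best now D (z=4)
  E: rows 6-7 cols 6-7 -> outside (row miss)
Winner: D at z=4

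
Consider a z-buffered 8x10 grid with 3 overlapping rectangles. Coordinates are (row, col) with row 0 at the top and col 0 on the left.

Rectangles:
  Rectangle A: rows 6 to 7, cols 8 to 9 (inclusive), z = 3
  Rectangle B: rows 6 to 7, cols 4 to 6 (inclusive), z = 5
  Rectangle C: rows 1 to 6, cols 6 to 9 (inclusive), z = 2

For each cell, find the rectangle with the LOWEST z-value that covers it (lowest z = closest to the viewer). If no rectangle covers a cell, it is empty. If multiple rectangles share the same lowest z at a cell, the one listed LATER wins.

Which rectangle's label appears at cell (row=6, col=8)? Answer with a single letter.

Check cell (6,8):
  A: rows 6-7 cols 8-9 z=3 -> covers; best now A (z=3)
  B: rows 6-7 cols 4-6 -> outside (col miss)
  C: rows 1-6 cols 6-9 z=2 -> covers; best now C (z=2)
Winner: C at z=2

Answer: C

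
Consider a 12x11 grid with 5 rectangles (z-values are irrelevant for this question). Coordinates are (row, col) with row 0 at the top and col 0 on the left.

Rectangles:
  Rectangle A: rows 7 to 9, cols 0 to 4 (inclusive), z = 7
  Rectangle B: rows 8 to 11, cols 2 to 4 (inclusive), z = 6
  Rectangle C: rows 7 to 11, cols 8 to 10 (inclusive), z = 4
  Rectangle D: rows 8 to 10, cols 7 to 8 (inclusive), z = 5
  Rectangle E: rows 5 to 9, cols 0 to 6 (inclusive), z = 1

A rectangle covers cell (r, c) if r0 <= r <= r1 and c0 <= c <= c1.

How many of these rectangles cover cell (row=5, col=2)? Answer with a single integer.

Check cell (5,2):
  A: rows 7-9 cols 0-4 -> outside (row miss)
  B: rows 8-11 cols 2-4 -> outside (row miss)
  C: rows 7-11 cols 8-10 -> outside (row miss)
  D: rows 8-10 cols 7-8 -> outside (row miss)
  E: rows 5-9 cols 0-6 -> covers
Count covering = 1

Answer: 1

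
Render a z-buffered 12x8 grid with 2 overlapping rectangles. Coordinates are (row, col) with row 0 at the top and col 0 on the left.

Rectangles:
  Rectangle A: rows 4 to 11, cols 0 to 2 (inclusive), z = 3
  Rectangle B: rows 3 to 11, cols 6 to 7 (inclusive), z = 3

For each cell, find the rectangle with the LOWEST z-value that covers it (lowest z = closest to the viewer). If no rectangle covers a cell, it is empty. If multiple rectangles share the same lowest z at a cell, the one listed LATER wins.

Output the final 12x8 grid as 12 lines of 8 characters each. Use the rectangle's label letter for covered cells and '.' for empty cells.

........
........
........
......BB
AAA...BB
AAA...BB
AAA...BB
AAA...BB
AAA...BB
AAA...BB
AAA...BB
AAA...BB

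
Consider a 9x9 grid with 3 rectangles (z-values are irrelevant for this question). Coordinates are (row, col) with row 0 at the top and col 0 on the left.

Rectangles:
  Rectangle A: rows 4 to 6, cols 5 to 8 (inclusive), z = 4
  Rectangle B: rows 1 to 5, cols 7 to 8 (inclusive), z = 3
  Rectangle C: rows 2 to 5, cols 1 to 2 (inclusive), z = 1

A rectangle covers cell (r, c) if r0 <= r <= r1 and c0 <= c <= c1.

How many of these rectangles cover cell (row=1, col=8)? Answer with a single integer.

Answer: 1

Derivation:
Check cell (1,8):
  A: rows 4-6 cols 5-8 -> outside (row miss)
  B: rows 1-5 cols 7-8 -> covers
  C: rows 2-5 cols 1-2 -> outside (row miss)
Count covering = 1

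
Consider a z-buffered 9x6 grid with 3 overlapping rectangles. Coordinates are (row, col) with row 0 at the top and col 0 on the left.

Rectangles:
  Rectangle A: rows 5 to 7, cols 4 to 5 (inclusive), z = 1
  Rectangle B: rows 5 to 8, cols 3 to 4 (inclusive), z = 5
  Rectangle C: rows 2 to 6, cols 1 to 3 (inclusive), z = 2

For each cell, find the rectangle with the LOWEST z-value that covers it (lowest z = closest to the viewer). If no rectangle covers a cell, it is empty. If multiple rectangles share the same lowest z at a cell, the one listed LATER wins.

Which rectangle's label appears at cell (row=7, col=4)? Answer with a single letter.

Check cell (7,4):
  A: rows 5-7 cols 4-5 z=1 -> covers; best now A (z=1)
  B: rows 5-8 cols 3-4 z=5 -> covers; best now A (z=1)
  C: rows 2-6 cols 1-3 -> outside (row miss)
Winner: A at z=1

Answer: A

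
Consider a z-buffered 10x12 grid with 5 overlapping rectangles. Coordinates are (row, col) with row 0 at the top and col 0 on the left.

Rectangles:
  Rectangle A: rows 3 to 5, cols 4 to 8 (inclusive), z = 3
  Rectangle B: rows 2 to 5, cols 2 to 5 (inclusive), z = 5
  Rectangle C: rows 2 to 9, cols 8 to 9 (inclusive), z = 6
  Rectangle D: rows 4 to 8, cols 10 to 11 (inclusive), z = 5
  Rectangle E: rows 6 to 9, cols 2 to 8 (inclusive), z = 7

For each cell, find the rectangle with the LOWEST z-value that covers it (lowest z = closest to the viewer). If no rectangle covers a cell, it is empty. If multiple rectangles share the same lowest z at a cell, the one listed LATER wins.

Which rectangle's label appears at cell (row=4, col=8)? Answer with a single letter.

Answer: A

Derivation:
Check cell (4,8):
  A: rows 3-5 cols 4-8 z=3 -> covers; best now A (z=3)
  B: rows 2-5 cols 2-5 -> outside (col miss)
  C: rows 2-9 cols 8-9 z=6 -> covers; best now A (z=3)
  D: rows 4-8 cols 10-11 -> outside (col miss)
  E: rows 6-9 cols 2-8 -> outside (row miss)
Winner: A at z=3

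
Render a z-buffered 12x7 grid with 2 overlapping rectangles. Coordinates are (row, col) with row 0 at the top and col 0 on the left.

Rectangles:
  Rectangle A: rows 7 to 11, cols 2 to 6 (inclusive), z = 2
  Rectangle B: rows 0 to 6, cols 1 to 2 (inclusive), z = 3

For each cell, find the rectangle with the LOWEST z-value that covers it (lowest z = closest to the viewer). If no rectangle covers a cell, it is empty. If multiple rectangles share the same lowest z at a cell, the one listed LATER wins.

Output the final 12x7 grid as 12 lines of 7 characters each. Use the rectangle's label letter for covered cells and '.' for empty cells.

.BB....
.BB....
.BB....
.BB....
.BB....
.BB....
.BB....
..AAAAA
..AAAAA
..AAAAA
..AAAAA
..AAAAA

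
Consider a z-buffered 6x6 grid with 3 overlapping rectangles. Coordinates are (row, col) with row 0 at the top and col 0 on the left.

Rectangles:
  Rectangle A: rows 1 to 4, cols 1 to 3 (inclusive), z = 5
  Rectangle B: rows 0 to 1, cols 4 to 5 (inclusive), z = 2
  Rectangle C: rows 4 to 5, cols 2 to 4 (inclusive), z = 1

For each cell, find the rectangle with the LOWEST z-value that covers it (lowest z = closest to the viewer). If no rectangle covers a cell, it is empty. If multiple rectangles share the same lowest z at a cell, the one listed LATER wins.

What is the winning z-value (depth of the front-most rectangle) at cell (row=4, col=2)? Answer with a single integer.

Answer: 1

Derivation:
Check cell (4,2):
  A: rows 1-4 cols 1-3 z=5 -> covers; best now A (z=5)
  B: rows 0-1 cols 4-5 -> outside (row miss)
  C: rows 4-5 cols 2-4 z=1 -> covers; best now C (z=1)
Winner: C at z=1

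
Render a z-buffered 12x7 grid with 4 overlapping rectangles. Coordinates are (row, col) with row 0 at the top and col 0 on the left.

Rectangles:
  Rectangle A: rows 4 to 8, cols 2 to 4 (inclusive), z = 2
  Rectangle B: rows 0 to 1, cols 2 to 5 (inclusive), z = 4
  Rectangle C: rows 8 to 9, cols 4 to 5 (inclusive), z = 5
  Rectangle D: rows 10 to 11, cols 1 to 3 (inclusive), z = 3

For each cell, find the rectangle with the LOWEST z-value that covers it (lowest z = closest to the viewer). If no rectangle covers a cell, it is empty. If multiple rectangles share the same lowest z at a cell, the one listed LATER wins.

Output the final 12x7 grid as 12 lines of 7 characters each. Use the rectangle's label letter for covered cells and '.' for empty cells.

..BBBB.
..BBBB.
.......
.......
..AAA..
..AAA..
..AAA..
..AAA..
..AAAC.
....CC.
.DDD...
.DDD...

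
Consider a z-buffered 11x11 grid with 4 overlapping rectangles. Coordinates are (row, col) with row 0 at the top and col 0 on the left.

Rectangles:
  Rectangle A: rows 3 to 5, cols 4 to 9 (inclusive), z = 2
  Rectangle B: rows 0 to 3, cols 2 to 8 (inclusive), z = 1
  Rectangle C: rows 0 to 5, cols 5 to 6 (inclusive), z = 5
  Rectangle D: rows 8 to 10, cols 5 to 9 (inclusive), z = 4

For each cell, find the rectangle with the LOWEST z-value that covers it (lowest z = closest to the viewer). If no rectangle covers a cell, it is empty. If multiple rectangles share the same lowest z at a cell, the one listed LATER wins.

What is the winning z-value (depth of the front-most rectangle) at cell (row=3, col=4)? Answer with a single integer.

Answer: 1

Derivation:
Check cell (3,4):
  A: rows 3-5 cols 4-9 z=2 -> covers; best now A (z=2)
  B: rows 0-3 cols 2-8 z=1 -> covers; best now B (z=1)
  C: rows 0-5 cols 5-6 -> outside (col miss)
  D: rows 8-10 cols 5-9 -> outside (row miss)
Winner: B at z=1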